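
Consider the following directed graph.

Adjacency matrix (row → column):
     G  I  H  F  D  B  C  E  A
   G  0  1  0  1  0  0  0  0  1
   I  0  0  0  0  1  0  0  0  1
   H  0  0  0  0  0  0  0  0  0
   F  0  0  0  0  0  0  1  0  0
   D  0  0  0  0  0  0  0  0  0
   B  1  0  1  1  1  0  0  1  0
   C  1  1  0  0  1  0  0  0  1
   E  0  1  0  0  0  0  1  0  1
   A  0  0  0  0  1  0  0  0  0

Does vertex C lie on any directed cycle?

Yes

C is on a cycle iff C can reach itself via ≥1 edge.
C → G → F → C — yes.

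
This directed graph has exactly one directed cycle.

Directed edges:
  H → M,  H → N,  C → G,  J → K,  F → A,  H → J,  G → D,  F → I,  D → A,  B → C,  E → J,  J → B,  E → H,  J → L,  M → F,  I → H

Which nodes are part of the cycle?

DFS with gray/black marking from H:
H gray
  J gray
    L gray
    L black
    K gray
    K black
    B gray
      C gray
        G gray
          D gray
            A gray
            A black
          D black
        G black
      C black
    B black
  J black
  M gray
    F gray
      I gray
        I→H: H is gray → back edge
Back edge closes the cycle H → M → F → I → H; its vertices are {F, H, I, M}.

F, H, I, M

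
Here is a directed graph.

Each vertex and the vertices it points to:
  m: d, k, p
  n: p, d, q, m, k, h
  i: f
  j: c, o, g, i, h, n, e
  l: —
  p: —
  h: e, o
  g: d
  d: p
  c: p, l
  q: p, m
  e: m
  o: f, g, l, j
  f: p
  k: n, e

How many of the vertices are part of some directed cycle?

A vertex is on a directed cycle iff it belongs to a strongly connected component of size ≥ 2 (or has a self-loop).
The vertices on cycles are {e, h, j, k, m, n, o, q} — 8 in total.

8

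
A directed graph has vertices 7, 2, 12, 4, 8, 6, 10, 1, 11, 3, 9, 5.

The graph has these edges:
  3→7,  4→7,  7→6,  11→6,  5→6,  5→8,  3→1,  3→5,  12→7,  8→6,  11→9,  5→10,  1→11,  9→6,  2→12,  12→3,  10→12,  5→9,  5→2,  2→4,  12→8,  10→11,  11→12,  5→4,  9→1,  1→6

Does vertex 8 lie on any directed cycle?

No

8 lies on a cycle iff there is a path from 8 back to itself.
Exploring from 8, it never reaches itself; equivalently, its strongly connected component is a singleton.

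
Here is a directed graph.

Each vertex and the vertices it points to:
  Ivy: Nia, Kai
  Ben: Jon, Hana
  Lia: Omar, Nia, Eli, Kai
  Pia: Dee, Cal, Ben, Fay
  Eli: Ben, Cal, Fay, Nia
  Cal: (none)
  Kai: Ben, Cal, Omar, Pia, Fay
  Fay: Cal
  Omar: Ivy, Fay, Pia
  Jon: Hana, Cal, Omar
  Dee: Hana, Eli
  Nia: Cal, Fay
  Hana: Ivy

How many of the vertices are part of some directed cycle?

A vertex is on a directed cycle iff it belongs to a strongly connected component of size ≥ 2 (or has a self-loop).
The vertices on cycles are {Ben, Dee, Eli, Ivy, Jon, Kai, Pia, Hana, Omar} — 9 in total.

9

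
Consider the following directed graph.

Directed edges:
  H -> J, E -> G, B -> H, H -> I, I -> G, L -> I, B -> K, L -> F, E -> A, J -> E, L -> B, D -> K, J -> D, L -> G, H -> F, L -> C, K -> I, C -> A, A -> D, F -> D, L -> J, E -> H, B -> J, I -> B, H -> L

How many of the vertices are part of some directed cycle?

11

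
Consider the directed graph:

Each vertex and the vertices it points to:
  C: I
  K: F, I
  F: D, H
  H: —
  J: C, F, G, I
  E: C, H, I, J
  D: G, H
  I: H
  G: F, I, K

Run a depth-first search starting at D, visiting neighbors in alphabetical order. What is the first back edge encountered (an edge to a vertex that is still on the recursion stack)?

DFS from D (visiting neighbors in alphabetical order); mark gray on enter, black on exit:
D gray
  G gray
    F gray
      F→D: D is gray → back edge
First back edge: F → D.

F→D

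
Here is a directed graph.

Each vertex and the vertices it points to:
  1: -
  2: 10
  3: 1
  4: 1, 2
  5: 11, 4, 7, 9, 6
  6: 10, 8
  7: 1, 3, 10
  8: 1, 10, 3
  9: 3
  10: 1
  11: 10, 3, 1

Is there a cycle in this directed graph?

No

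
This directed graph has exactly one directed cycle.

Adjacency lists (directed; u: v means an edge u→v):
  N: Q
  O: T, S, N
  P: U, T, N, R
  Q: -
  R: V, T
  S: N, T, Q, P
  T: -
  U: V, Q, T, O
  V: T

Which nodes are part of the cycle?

DFS with gray/black marking from S:
S gray
  N gray
    Q gray
    Q black
  N black
  T gray
  T black
  S→Q: Q black — skip
  P gray
    U gray
      V gray
        V→T: T black — skip
      V black
      U→Q: Q black — skip
      U→T: T black — skip
      O gray
        O→T: T black — skip
        O→S: S is gray → back edge
Back edge closes the cycle S → P → U → O → S; its vertices are {O, P, S, U}.

O, P, S, U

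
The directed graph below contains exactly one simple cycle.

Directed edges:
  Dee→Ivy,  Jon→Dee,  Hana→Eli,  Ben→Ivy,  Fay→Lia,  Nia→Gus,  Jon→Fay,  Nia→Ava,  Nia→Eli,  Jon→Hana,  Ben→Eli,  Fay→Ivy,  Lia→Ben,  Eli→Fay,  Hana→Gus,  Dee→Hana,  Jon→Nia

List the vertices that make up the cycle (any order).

Ben, Eli, Fay, Lia

DFS with gray/black marking from Fay:
Fay gray
  Ivy gray
  Ivy black
  Lia gray
    Ben gray
      Ben→Ivy: Ivy black — skip
      Eli gray
        Eli→Fay: Fay is gray → back edge
Back edge closes the cycle Fay → Lia → Ben → Eli → Fay; its vertices are {Ben, Eli, Fay, Lia}.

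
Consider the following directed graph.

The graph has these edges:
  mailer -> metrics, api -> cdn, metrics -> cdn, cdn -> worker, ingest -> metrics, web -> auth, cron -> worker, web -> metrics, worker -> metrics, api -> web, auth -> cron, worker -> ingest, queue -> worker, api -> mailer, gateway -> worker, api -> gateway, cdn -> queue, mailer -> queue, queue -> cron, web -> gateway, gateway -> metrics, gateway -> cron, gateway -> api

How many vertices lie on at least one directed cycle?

A vertex is on a directed cycle iff it belongs to a strongly connected component of size ≥ 2 (or has a self-loop).
The vertices on cycles are {api, cdn, web, cron, queue, ingest, worker, gateway, metrics} — 9 in total.

9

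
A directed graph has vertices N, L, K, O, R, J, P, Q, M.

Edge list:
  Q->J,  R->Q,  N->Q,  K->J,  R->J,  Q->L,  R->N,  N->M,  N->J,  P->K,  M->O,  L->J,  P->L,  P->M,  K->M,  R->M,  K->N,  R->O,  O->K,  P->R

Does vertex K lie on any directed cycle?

Yes

K is on a cycle iff K can reach itself via ≥1 edge.
K → M → O → K — yes.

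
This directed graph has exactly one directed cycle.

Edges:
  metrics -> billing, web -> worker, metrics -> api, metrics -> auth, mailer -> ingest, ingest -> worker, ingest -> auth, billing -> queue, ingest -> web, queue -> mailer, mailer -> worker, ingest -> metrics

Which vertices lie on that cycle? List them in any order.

queue, ingest, mailer, billing, metrics

DFS with gray/black marking from ingest:
ingest gray
  metrics gray
    auth gray
    auth black
    billing gray
      queue gray
        mailer gray
          worker gray
          worker black
          mailer→ingest: ingest is gray → back edge
Back edge closes the cycle ingest → metrics → billing → queue → mailer → ingest; its vertices are {queue, ingest, mailer, billing, metrics}.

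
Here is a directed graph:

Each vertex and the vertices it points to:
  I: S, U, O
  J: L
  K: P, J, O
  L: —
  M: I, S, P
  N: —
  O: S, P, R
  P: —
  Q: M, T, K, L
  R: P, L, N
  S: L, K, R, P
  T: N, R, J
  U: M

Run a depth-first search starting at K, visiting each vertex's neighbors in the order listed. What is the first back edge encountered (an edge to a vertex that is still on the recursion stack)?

S->K

DFS from K (visiting each vertex's neighbors in the order listed); mark gray on enter, black on exit:
K gray
  P gray
  P black
  J gray
    L gray
    L black
  J black
  O gray
    S gray
      S→L: L black — skip
      S→K: K is gray → back edge
First back edge: S → K.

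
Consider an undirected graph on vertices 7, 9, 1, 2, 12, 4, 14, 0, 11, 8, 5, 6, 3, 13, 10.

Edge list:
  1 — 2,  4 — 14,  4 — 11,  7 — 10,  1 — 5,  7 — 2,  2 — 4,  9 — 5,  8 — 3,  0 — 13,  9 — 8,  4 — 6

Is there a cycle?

DFS, tracking each vertex's parent; an edge to a visited non-parent vertex closes a cycle.
Start from 13:
visit 13 (parent –)
  visit 0 (parent 13)
    0–13: parent, skip
visit 7 (parent –)
  visit 2 (parent 7)
    visit 4 (parent 2)
      visit 11 (parent 4)
        11–4: parent, skip
      visit 14 (parent 4)
        14–4: parent, skip
      visit 6 (parent 4)
        6–4: parent, skip
      4–2: parent, skip
    visit 1 (parent 2)
      1–2: parent, skip
      visit 5 (parent 1)
        visit 9 (parent 5)
          visit 8 (parent 9)
            visit 3 (parent 8)
              3–8: parent, skip
            8–9: parent, skip
          9–5: parent, skip
        5–1: parent, skip
    2–7: parent, skip
  visit 10 (parent 7)
    10–7: parent, skip
visit 12 (parent –)
No non-parent visited neighbor found — the graph is a forest.

No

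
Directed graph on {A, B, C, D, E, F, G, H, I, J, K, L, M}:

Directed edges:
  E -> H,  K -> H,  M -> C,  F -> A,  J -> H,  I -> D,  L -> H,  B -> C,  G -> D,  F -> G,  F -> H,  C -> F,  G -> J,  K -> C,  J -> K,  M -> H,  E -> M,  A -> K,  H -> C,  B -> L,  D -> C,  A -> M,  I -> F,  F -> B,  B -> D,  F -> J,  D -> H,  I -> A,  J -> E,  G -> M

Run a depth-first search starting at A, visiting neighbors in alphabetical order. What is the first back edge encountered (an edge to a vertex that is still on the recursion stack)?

DFS from A (visiting neighbors in alphabetical order); mark gray on enter, black on exit:
A gray
  K gray
    C gray
      F gray
        F→A: A is gray → back edge
First back edge: F → A.

F->A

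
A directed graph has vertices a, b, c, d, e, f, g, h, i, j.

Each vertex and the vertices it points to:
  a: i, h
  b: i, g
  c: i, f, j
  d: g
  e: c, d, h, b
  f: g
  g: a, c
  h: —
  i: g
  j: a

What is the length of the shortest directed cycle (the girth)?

3

For each vertex v, BFS finds the shortest path from v back to v.
The shortest such closed walk is c → i → g → c, length 3.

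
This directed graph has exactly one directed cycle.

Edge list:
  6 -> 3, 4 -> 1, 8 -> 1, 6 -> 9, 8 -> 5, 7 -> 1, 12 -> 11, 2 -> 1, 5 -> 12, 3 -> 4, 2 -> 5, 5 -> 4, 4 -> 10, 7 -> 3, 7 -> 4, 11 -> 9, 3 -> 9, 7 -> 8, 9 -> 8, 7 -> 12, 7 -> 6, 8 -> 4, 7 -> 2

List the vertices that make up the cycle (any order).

DFS with gray/black marking from 12:
12 gray
  11 gray
    9 gray
      8 gray
        1 gray
        1 black
        5 gray
          5→12: 12 is gray → back edge
Back edge closes the cycle 12 → 11 → 9 → 8 → 5 → 12; its vertices are {5, 8, 9, 11, 12}.

5, 8, 9, 11, 12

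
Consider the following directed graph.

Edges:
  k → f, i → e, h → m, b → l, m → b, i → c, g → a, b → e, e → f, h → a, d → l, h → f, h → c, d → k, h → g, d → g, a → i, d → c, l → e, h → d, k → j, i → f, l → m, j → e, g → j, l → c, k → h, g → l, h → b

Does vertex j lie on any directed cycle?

No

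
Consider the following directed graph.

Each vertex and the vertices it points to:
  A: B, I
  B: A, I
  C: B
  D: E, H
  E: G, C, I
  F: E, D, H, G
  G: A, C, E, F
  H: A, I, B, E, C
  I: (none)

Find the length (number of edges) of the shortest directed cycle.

2

For each vertex v, BFS finds the shortest path from v back to v.
The shortest such closed walk is G → E → G, length 2.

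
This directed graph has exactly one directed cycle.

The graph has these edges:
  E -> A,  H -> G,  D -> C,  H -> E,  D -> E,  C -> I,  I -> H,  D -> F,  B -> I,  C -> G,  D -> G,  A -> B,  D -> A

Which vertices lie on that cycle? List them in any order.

A, B, E, H, I

DFS with gray/black marking from E:
E gray
  A gray
    B gray
      I gray
        H gray
          H→E: E is gray → back edge
Back edge closes the cycle E → A → B → I → H → E; its vertices are {A, B, E, H, I}.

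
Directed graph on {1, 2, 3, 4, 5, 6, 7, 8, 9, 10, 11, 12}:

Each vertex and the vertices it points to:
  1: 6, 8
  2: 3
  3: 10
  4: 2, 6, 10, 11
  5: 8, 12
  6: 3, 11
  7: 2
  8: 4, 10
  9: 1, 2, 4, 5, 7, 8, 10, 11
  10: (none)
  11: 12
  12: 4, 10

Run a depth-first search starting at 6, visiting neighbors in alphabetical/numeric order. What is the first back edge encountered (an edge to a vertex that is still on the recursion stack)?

4->6

DFS from 6 (visiting neighbors in alphabetical/numeric order); mark gray on enter, black on exit:
6 gray
  3 gray
    10 gray
    10 black
  3 black
  11 gray
    12 gray
      4 gray
        2 gray
          2→3: 3 black — skip
        2 black
        4→6: 6 is gray → back edge
First back edge: 4 → 6.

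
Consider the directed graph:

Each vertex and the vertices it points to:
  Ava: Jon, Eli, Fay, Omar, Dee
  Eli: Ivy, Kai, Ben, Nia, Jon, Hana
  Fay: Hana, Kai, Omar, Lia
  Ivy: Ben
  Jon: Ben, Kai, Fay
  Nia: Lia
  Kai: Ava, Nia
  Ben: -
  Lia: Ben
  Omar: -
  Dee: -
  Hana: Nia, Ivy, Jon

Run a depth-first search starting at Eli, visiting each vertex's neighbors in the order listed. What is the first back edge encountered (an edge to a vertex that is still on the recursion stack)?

Jon→Kai

DFS from Eli (visiting each vertex's neighbors in the order listed); mark gray on enter, black on exit:
Eli gray
  Ivy gray
    Ben gray
    Ben black
  Ivy black
  Kai gray
    Ava gray
      Jon gray
        Jon→Ben: Ben black — skip
        Jon→Kai: Kai is gray → back edge
First back edge: Jon → Kai.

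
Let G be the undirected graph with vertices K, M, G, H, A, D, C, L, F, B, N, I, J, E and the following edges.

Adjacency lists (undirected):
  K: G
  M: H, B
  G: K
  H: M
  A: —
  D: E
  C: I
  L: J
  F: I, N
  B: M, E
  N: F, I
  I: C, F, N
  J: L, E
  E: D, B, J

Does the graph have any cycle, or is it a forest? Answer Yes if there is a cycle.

Yes

DFS, tracking each vertex's parent; an edge to a visited non-parent vertex closes a cycle.
Start from H:
visit H (parent –)
  visit M (parent H)
    M–H: parent, skip
    visit B (parent M)
      B–M: parent, skip
      visit E (parent B)
        visit D (parent E)
          D–E: parent, skip
        E–B: parent, skip
        visit J (parent E)
          visit L (parent J)
            L–J: parent, skip
          J–E: parent, skip
visit K (parent –)
  visit G (parent K)
    G–K: parent, skip
visit A (parent –)
visit C (parent –)
  visit I (parent C)
    I–C: parent, skip
    visit F (parent I)
      F–I: parent, skip
      visit N (parent F)
        N–F: parent, skip
        N–I: I visited and ≠ parent → cycle
Cycle: I – F – N – I.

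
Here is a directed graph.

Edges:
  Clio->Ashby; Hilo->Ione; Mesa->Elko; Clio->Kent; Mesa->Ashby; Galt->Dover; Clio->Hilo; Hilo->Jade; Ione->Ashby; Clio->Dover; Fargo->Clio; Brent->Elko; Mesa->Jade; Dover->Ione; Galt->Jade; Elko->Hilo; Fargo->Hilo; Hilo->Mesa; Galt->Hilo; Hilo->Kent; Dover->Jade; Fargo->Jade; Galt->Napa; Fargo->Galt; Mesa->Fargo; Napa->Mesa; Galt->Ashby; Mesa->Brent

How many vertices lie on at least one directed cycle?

8

A vertex is on a directed cycle iff it belongs to a strongly connected component of size ≥ 2 (or has a self-loop).
The vertices on cycles are {Clio, Elko, Galt, Hilo, Mesa, Napa, Brent, Fargo} — 8 in total.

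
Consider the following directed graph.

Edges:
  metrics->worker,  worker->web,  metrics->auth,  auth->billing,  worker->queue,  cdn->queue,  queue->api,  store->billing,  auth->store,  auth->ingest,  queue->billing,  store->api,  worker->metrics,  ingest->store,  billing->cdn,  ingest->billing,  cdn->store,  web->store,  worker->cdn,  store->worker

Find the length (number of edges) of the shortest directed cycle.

2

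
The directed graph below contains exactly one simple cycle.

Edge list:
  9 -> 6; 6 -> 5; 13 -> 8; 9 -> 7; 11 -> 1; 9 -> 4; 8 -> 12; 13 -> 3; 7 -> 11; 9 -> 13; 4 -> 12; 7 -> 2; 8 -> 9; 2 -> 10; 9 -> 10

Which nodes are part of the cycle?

8, 9, 13

DFS with gray/black marking from 9:
9 gray
  6 gray
    5 gray
    5 black
  6 black
  4 gray
    12 gray
    12 black
  4 black
  13 gray
    8 gray
      8→9: 9 is gray → back edge
Back edge closes the cycle 9 → 13 → 8 → 9; its vertices are {8, 9, 13}.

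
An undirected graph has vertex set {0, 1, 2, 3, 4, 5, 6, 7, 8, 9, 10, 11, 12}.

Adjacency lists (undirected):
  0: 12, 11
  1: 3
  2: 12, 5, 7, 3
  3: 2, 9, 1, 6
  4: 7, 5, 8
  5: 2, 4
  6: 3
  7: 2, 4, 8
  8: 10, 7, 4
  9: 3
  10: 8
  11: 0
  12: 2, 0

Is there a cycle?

DFS, tracking each vertex's parent; an edge to a visited non-parent vertex closes a cycle.
Start from 7:
visit 7 (parent –)
  visit 2 (parent 7)
    visit 12 (parent 2)
      12–2: parent, skip
      visit 0 (parent 12)
        0–12: parent, skip
        visit 11 (parent 0)
          11–0: parent, skip
    visit 5 (parent 2)
      5–2: parent, skip
      visit 4 (parent 5)
        4–7: 7 visited and ≠ parent → cycle
Cycle: 7 – 2 – 5 – 4 – 7.

Yes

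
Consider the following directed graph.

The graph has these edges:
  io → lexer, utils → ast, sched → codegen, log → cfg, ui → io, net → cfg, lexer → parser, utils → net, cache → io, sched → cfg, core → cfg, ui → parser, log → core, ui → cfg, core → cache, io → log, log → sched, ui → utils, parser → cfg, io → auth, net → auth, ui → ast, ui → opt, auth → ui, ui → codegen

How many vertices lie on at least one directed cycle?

A vertex is on a directed cycle iff it belongs to a strongly connected component of size ≥ 2 (or has a self-loop).
The vertices on cycles are {io, ui, log, net, auth, core, cache, utils} — 8 in total.

8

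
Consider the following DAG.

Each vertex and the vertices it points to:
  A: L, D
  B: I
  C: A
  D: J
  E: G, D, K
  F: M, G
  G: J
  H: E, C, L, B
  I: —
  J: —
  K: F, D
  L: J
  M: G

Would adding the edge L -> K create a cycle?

No

Adding L→K creates a cycle iff K can already reach L.
Explore from K: no path reaches L. The graph stays acyclic.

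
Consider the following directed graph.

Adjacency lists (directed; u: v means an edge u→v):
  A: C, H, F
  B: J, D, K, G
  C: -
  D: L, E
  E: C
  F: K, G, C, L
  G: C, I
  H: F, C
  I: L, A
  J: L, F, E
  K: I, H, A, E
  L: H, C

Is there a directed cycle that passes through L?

L is on a cycle iff L can reach itself via ≥1 edge.
L → H → F → L — yes.

Yes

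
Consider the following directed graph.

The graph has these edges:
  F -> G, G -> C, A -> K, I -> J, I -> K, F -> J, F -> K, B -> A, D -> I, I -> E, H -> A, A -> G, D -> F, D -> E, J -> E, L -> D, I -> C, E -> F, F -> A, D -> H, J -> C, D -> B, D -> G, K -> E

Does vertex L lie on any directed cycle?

L lies on a cycle iff there is a path from L back to itself.
Exploring from L, it never reaches itself; equivalently, its strongly connected component is a singleton.

No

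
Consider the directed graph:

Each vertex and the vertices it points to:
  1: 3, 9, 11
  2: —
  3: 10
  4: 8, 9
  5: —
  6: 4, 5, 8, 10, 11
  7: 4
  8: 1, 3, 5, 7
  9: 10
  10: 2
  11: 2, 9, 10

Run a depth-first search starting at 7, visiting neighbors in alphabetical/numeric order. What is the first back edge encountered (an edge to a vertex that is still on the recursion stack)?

8->7

DFS from 7 (visiting neighbors in alphabetical/numeric order); mark gray on enter, black on exit:
7 gray
  4 gray
    8 gray
      1 gray
        3 gray
          10 gray
            2 gray
            2 black
          10 black
        3 black
        9 gray
          9→10: 10 black — skip
        9 black
        11 gray
          11→2: 2 black — skip
          11→9: 9 black — skip
          11→10: 10 black — skip
        11 black
      1 black
      8→3: 3 black — skip
      5 gray
      5 black
      8→7: 7 is gray → back edge
First back edge: 8 → 7.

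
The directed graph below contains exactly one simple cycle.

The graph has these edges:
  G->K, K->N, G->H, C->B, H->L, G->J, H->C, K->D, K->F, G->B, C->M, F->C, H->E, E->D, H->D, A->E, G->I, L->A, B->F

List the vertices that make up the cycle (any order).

DFS with gray/black marking from C:
C gray
  B gray
    F gray
      F→C: C is gray → back edge
Back edge closes the cycle C → B → F → C; its vertices are {B, C, F}.

B, C, F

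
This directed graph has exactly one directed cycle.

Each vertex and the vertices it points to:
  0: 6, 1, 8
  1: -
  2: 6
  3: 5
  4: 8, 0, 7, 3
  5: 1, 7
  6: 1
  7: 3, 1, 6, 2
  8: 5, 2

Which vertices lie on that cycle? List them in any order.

3, 5, 7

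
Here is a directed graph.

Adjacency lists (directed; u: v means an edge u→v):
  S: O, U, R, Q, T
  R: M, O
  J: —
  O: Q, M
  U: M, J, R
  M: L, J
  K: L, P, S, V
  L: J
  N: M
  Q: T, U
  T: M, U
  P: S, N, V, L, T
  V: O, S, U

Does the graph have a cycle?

DFS with white/gray/black marking, starting from T:
T gray
  M gray
    L gray
      J gray
      J black
    L black
    M→J: J black — skip
  M black
  U gray
    U→M: M black — skip
    U→J: J black — skip
    R gray
      R→M: M black — skip
      O gray
        Q gray
          Q→T: T is gray → back edge
Back edge found, so a cycle exists: T → U → R → O → Q → T.

Yes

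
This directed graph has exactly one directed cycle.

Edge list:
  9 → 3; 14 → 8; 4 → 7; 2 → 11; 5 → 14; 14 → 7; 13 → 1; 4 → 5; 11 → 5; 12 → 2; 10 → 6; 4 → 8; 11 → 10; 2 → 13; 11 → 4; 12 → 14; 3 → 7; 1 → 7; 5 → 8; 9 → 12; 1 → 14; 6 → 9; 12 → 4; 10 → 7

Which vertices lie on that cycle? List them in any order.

DFS with gray/black marking from 6:
6 gray
  9 gray
    3 gray
      7 gray
      7 black
    3 black
    12 gray
      2 gray
        13 gray
          1 gray
            1→7: 7 black — skip
            14 gray
              8 gray
              8 black
              14→7: 7 black — skip
            14 black
          1 black
        13 black
        11 gray
          4 gray
            4→7: 7 black — skip
            4→8: 8 black — skip
            5 gray
              5→8: 8 black — skip
              5→14: 14 black — skip
            5 black
          4 black
          10 gray
            10→7: 7 black — skip
            10→6: 6 is gray → back edge
Back edge closes the cycle 6 → 9 → 12 → 2 → 11 → 10 → 6; its vertices are {2, 6, 9, 10, 11, 12}.

2, 6, 9, 10, 11, 12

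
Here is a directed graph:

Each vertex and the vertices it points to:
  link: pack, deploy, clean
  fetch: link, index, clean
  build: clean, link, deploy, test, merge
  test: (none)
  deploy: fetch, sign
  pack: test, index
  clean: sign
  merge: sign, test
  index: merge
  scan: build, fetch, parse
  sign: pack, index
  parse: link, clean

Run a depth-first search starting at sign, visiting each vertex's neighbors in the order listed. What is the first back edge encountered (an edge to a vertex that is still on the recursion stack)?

DFS from sign (visiting each vertex's neighbors in the order listed); mark gray on enter, black on exit:
sign gray
  pack gray
    test gray
    test black
    index gray
      merge gray
        merge→sign: sign is gray → back edge
First back edge: merge → sign.

merge->sign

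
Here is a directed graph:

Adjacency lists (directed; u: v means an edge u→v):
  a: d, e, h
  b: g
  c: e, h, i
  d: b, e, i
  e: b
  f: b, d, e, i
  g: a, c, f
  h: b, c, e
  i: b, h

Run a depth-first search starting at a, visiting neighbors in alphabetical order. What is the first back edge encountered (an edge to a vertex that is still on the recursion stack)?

DFS from a (visiting neighbors in alphabetical order); mark gray on enter, black on exit:
a gray
  d gray
    b gray
      g gray
        g→a: a is gray → back edge
First back edge: g → a.

g→a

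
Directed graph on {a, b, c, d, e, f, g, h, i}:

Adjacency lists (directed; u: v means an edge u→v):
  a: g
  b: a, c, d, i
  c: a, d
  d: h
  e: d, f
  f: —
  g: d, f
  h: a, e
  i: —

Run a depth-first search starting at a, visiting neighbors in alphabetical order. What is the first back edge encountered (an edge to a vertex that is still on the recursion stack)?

DFS from a (visiting neighbors in alphabetical order); mark gray on enter, black on exit:
a gray
  g gray
    d gray
      h gray
        h→a: a is gray → back edge
First back edge: h → a.

h→a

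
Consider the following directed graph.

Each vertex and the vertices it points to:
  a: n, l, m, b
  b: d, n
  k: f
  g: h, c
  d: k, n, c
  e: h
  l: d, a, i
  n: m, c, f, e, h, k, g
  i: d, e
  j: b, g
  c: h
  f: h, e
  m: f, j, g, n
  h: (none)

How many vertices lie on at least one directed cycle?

A vertex is on a directed cycle iff it belongs to a strongly connected component of size ≥ 2 (or has a self-loop).
The vertices on cycles are {a, b, d, j, l, m, n} — 7 in total.

7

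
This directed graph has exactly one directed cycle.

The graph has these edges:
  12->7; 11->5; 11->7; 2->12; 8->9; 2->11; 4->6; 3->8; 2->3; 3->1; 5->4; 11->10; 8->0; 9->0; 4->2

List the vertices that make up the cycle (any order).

2, 4, 5, 11

DFS with gray/black marking from 11:
11 gray
  10 gray
  10 black
  7 gray
  7 black
  5 gray
    4 gray
      2 gray
        3 gray
          8 gray
            9 gray
              0 gray
              0 black
            9 black
            8→0: 0 black — skip
          8 black
          1 gray
          1 black
        3 black
        2→11: 11 is gray → back edge
Back edge closes the cycle 11 → 5 → 4 → 2 → 11; its vertices are {2, 4, 5, 11}.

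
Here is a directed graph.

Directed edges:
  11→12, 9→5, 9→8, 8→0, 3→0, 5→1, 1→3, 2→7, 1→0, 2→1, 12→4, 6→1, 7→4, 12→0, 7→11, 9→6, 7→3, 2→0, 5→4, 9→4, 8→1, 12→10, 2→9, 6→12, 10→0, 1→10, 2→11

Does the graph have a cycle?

No

DFS with white/gray/black marking, starting from 6:
6 gray
  1 gray
    3 gray
      0 gray
      0 black
    3 black
    10 gray
      10→0: 0 black — skip
    10 black
    1→0: 0 black — skip
  1 black
  12 gray
    12→10: 10 black — skip
    4 gray
    4 black
    12→0: 0 black — skip
  12 black
6 black
11 gray
  11→12: 12 black — skip
11 black
7 gray
  7→4: 4 black — skip
  7→11: 11 black — skip
  7→3: 3 black — skip
7 black
9 gray
  5 gray
    5→1: 1 black — skip
    5→4: 4 black — skip
  5 black
  9→4: 4 black — skip
  8 gray
    8→0: 0 black — skip
    8→1: 1 black — skip
  8 black
  9→6: 6 black — skip
9 black
2 gray
  2→11: 11 black — skip
  2→0: 0 black — skip
  2→7: 7 black — skip
  2→9: 9 black — skip
  2→1: 1 black — skip
2 black
Every edge goes to a white or black vertex — no back edge, so the graph is acyclic.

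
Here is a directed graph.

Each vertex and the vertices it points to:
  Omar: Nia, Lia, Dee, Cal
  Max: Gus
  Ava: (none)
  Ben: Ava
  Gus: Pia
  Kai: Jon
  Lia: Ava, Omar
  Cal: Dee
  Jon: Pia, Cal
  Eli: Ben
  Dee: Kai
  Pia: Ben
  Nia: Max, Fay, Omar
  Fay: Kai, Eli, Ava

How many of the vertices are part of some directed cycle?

7

A vertex is on a directed cycle iff it belongs to a strongly connected component of size ≥ 2 (or has a self-loop).
The vertices on cycles are {Cal, Dee, Jon, Kai, Lia, Nia, Omar} — 7 in total.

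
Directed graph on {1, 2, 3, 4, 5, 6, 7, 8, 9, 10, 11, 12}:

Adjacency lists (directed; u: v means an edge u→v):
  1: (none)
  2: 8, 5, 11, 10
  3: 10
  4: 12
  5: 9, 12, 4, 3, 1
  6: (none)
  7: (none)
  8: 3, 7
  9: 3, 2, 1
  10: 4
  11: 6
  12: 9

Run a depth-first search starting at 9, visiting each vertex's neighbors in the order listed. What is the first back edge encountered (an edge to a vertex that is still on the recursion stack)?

DFS from 9 (visiting each vertex's neighbors in the order listed); mark gray on enter, black on exit:
9 gray
  3 gray
    10 gray
      4 gray
        12 gray
          12→9: 9 is gray → back edge
First back edge: 12 → 9.

12->9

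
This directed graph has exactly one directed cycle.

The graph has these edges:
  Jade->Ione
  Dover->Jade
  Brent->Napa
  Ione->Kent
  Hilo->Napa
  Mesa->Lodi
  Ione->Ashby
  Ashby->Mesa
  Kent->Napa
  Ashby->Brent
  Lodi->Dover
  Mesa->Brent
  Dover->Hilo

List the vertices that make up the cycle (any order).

Ione, Jade, Lodi, Mesa, Ashby, Dover

DFS with gray/black marking from Ione:
Ione gray
  Kent gray
    Napa gray
    Napa black
  Kent black
  Ashby gray
    Brent gray
      Brent→Napa: Napa black — skip
    Brent black
    Mesa gray
      Mesa→Brent: Brent black — skip
      Lodi gray
        Dover gray
          Hilo gray
            Hilo→Napa: Napa black — skip
          Hilo black
          Jade gray
            Jade→Ione: Ione is gray → back edge
Back edge closes the cycle Ione → Ashby → Mesa → Lodi → Dover → Jade → Ione; its vertices are {Ione, Jade, Lodi, Mesa, Ashby, Dover}.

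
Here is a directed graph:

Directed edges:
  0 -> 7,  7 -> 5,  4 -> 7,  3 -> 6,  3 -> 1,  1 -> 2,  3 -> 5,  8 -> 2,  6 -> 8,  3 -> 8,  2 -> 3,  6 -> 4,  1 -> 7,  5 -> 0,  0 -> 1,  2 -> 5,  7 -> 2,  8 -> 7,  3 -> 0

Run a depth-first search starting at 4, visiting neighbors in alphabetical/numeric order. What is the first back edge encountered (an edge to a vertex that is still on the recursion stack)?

1->2

DFS from 4 (visiting neighbors in alphabetical/numeric order); mark gray on enter, black on exit:
4 gray
  7 gray
    2 gray
      3 gray
        0 gray
          1 gray
            1→2: 2 is gray → back edge
First back edge: 1 → 2.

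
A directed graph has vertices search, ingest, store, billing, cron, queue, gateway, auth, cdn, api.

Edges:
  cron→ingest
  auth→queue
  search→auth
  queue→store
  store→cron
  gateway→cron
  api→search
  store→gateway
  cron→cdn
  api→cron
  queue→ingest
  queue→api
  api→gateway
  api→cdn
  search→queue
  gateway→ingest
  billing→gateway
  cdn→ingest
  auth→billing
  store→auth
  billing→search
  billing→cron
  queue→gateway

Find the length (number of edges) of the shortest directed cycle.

3

For each vertex v, BFS finds the shortest path from v back to v.
The shortest such closed walk is auth → billing → search → auth, length 3.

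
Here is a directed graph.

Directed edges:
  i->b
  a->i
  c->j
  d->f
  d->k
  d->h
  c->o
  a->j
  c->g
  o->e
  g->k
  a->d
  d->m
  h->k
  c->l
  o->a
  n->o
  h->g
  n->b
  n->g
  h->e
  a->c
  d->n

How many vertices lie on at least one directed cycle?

A vertex is on a directed cycle iff it belongs to a strongly connected component of size ≥ 2 (or has a self-loop).
The vertices on cycles are {a, c, d, n, o} — 5 in total.

5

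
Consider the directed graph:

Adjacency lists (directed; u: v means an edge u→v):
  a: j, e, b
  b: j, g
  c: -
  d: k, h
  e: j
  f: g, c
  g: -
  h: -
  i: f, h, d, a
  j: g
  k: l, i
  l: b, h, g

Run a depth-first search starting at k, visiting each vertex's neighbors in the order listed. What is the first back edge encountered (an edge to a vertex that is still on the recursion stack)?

DFS from k (visiting each vertex's neighbors in the order listed); mark gray on enter, black on exit:
k gray
  l gray
    b gray
      j gray
        g gray
        g black
      j black
      b→g: g black — skip
    b black
    h gray
    h black
    l→g: g black — skip
  l black
  i gray
    f gray
      f→g: g black — skip
      c gray
      c black
    f black
    i→h: h black — skip
    d gray
      d→k: k is gray → back edge
First back edge: d → k.

d→k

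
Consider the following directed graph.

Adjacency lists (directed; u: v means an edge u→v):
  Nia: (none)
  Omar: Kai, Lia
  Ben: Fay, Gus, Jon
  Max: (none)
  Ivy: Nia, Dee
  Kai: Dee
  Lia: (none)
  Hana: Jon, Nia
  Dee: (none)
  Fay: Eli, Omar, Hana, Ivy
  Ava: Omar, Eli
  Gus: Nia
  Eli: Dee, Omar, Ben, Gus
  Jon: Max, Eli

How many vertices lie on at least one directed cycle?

5

A vertex is on a directed cycle iff it belongs to a strongly connected component of size ≥ 2 (or has a self-loop).
The vertices on cycles are {Ben, Eli, Fay, Jon, Hana} — 5 in total.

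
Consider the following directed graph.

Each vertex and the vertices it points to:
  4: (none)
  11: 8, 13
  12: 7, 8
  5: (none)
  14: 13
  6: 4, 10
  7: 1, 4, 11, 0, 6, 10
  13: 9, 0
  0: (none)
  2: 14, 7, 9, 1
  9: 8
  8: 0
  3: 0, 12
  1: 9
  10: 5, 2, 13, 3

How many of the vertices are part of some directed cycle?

A vertex is on a directed cycle iff it belongs to a strongly connected component of size ≥ 2 (or has a self-loop).
The vertices on cycles are {2, 3, 6, 7, 10, 12} — 6 in total.

6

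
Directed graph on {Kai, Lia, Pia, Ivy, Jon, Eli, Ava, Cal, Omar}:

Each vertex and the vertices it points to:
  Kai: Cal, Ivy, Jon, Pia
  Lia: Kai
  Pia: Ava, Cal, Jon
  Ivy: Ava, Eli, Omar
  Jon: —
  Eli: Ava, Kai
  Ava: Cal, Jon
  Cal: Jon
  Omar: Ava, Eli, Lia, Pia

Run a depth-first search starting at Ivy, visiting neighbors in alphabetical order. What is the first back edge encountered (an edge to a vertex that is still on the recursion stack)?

DFS from Ivy (visiting neighbors in alphabetical order); mark gray on enter, black on exit:
Ivy gray
  Ava gray
    Cal gray
      Jon gray
      Jon black
    Cal black
    Ava→Jon: Jon black — skip
  Ava black
  Eli gray
    Eli→Ava: Ava black — skip
    Kai gray
      Kai→Cal: Cal black — skip
      Kai→Ivy: Ivy is gray → back edge
First back edge: Kai → Ivy.

Kai->Ivy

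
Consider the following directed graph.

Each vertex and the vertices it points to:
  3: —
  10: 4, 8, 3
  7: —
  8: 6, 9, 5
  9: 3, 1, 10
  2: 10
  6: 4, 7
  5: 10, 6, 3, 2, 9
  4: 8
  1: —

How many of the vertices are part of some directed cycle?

A vertex is on a directed cycle iff it belongs to a strongly connected component of size ≥ 2 (or has a self-loop).
The vertices on cycles are {2, 4, 5, 6, 8, 9, 10} — 7 in total.

7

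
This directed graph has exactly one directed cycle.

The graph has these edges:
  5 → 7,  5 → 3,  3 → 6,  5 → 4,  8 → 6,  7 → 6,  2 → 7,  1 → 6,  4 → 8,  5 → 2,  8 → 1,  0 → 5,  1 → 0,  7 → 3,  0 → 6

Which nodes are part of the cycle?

DFS with gray/black marking from 5:
5 gray
  3 gray
    6 gray
    6 black
  3 black
  7 gray
    7→3: 3 black — skip
    7→6: 6 black — skip
  7 black
  4 gray
    8 gray
      1 gray
        1→6: 6 black — skip
        0 gray
          0→5: 5 is gray → back edge
Back edge closes the cycle 5 → 4 → 8 → 1 → 0 → 5; its vertices are {0, 1, 4, 5, 8}.

0, 1, 4, 5, 8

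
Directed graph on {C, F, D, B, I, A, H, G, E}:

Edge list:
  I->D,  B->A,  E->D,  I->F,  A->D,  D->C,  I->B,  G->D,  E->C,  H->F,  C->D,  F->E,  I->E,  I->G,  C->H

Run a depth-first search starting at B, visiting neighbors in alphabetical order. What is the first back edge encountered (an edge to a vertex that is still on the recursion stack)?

C→D

DFS from B (visiting neighbors in alphabetical order); mark gray on enter, black on exit:
B gray
  A gray
    D gray
      C gray
        C→D: D is gray → back edge
First back edge: C → D.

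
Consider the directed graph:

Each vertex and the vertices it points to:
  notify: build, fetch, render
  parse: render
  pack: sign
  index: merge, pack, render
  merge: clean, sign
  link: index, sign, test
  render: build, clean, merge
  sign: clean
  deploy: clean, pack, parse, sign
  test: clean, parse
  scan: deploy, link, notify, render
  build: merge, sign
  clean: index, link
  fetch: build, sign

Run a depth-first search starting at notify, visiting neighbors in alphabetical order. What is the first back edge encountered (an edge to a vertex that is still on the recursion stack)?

DFS from notify (visiting neighbors in alphabetical order); mark gray on enter, black on exit:
notify gray
  build gray
    merge gray
      clean gray
        index gray
          index→merge: merge is gray → back edge
First back edge: index → merge.

index→merge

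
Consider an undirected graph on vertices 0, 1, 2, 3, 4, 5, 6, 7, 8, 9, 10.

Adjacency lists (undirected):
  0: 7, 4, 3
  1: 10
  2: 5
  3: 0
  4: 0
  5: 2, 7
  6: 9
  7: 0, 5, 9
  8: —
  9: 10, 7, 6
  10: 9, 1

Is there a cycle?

No

DFS, tracking each vertex's parent; an edge to a visited non-parent vertex closes a cycle.
Start from 0:
visit 0 (parent –)
  visit 7 (parent 0)
    7–0: parent, skip
    visit 5 (parent 7)
      visit 2 (parent 5)
        2–5: parent, skip
      5–7: parent, skip
    visit 9 (parent 7)
      visit 10 (parent 9)
        10–9: parent, skip
        visit 1 (parent 10)
          1–10: parent, skip
      9–7: parent, skip
      visit 6 (parent 9)
        6–9: parent, skip
  visit 4 (parent 0)
    4–0: parent, skip
  visit 3 (parent 0)
    3–0: parent, skip
visit 8 (parent –)
No non-parent visited neighbor found — the graph is a forest.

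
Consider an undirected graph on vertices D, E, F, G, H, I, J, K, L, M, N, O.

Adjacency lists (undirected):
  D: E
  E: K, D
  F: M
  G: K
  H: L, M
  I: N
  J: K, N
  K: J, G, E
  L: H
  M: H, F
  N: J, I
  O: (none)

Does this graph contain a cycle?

No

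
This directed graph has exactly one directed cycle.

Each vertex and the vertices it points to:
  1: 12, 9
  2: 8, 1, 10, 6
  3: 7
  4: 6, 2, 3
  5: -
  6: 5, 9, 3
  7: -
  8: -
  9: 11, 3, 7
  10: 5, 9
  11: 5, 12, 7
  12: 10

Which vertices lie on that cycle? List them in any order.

DFS with gray/black marking from 10:
10 gray
  5 gray
  5 black
  9 gray
    11 gray
      11→5: 5 black — skip
      12 gray
        12→10: 10 is gray → back edge
Back edge closes the cycle 10 → 9 → 11 → 12 → 10; its vertices are {9, 10, 11, 12}.

9, 10, 11, 12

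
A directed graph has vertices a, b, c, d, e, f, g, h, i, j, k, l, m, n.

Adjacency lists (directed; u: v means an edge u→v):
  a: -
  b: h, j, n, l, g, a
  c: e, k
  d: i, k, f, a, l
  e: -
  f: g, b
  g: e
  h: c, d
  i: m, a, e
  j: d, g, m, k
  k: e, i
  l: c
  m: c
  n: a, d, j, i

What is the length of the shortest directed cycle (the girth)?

4

For each vertex v, BFS finds the shortest path from v back to v.
The shortest such closed walk is f → b → h → d → f, length 4.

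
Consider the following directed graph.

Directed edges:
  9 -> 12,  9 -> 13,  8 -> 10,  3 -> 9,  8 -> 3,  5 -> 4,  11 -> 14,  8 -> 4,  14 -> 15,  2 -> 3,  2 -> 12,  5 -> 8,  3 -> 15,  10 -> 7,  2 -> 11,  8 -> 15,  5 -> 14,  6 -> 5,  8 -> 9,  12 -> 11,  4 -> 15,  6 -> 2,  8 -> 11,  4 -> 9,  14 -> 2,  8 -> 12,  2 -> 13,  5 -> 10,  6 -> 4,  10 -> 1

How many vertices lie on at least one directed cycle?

A vertex is on a directed cycle iff it belongs to a strongly connected component of size ≥ 2 (or has a self-loop).
The vertices on cycles are {2, 3, 9, 11, 12, 14} — 6 in total.

6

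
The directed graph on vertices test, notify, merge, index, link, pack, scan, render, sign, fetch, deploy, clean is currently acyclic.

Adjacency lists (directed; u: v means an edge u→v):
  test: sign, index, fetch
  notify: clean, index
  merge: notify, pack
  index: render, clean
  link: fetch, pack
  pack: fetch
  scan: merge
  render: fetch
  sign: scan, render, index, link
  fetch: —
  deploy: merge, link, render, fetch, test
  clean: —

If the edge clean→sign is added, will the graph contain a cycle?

Yes

Adding clean→sign creates a cycle iff sign can already reach clean.
Path from sign: sign → index → clean.
So sign → … → clean → sign is a cycle.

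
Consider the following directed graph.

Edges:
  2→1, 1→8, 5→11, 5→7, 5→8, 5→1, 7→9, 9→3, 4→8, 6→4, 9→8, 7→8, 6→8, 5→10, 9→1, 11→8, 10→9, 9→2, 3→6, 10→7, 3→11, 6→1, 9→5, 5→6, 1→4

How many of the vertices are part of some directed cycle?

4

A vertex is on a directed cycle iff it belongs to a strongly connected component of size ≥ 2 (or has a self-loop).
The vertices on cycles are {5, 7, 9, 10} — 4 in total.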